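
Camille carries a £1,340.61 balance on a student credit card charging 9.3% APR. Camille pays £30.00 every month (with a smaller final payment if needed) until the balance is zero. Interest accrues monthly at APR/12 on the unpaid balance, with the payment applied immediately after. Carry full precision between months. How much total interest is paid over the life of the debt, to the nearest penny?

£311.48

Monthly rate r = 9.3%/12 = 0.775% = 0.00775.
Payoff takes n = ⌈−ln(1 − rB₀/P)/ln(1+r)⌉ = ⌈55.070⌉ = 56 payments; the last is £2.09.
Total paid = 55·£30.00 + £2.09 = £1,652.09.
Total interest = total paid − principal = £1,652.09 − £1,340.61 = £311.48.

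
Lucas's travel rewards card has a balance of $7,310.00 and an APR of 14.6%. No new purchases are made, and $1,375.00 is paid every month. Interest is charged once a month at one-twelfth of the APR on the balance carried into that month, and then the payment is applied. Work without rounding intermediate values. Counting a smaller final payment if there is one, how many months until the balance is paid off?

6 months

Monthly rate r = 14.6%/12 = 1.21667% = 0.0121667.
Recurrence: B ← B·(1+r) − $1,375.00.
Month 1: interest $88.94; balance after payment $6,023.94.
Month 2: interest $73.29; balance after payment $4,722.23.
Month 3: interest $57.45; balance after payment $3,404.68.
Month 4: interest $41.42; balance after payment $2,071.11.
Month 5: interest $25.20; balance after payment $721.31.
Month 6: interest $8.78; balance after payment $0.00.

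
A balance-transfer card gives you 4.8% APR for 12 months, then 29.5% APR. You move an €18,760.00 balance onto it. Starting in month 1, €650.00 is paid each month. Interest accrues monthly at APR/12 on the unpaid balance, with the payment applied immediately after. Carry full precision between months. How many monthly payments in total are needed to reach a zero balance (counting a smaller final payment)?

Promo months 1–12 at r₀ = 4.8%/12 = 0.004; months 13+ at r₁ = 29.5%/12 = 0.0245833.
After month 12: iterate B ← B·(1+r₀) − €650.00 for 12 months → €11,706.65.
Then at r₁ with €650.00/mo: n₂ = −ln(1 − r₁·B/P)/ln(1+r₁) ≈ 24.08 → 25 more payments.

37 payments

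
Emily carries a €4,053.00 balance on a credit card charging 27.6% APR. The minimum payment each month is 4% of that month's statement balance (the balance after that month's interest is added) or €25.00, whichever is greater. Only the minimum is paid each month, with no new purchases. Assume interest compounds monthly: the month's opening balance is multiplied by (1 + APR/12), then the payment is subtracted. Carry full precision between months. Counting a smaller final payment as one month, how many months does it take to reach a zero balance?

Monthly rate r = 27.6%/12 = 2.3% = 0.023.
While 4% of the post-interest balance exceeds €25.00, each month B ← (B·(1+r))·(1 − 0.04), i.e. B shrinks by the factor (1+r)·0.96 = 0.98208.
This holds for months 1–105. Entering month 106 the balance is €607.01; 4% of the post-interest balance is now below €25.00, so the flat €25.00 minimum applies from here.
From month 106 a fixed €25.00 at rate r clears €607.01 in 36 more payments. Total: 105 + 36 = 141 months.

141 months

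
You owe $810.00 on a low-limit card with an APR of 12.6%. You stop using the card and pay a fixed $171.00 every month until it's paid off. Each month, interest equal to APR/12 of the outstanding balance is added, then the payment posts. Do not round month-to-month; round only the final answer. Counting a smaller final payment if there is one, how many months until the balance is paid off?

Monthly rate r = 12.6%/12 = 1.05% = 0.0105.
Recurrence: B ← B·(1+r) − $171.00.
Month 1: interest $8.50; balance after payment $647.50.
Month 2: interest $6.80; balance after payment $483.30.
Month 3: interest $5.07; balance after payment $317.38.
Month 4: interest $3.33; balance after payment $149.71.
Month 5: interest $1.57; balance after payment $0.00.

5 months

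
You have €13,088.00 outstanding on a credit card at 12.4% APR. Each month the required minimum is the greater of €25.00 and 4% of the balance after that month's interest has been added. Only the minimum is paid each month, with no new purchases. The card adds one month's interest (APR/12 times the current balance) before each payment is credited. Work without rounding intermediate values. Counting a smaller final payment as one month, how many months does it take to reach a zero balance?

129 months

Monthly rate r = 12.4%/12 = 1.03333% = 0.0103333.
While 4% of the post-interest balance exceeds €25.00, each month B ← (B·(1+r))·(1 − 0.04), i.e. B shrinks by the factor (1+r)·0.96 = 0.96992.
This holds for months 1–100. Entering month 101 the balance is €617.26; 4% of the post-interest balance is now below €25.00, so the flat €25.00 minimum applies from here.
From month 101 a fixed €25.00 at rate r clears €617.26 in 29 more payments. Total: 100 + 29 = 129 months.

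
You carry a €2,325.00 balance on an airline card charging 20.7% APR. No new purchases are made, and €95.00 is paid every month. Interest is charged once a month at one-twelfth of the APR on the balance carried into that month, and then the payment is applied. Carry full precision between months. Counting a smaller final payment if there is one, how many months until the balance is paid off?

33 months

Monthly rate r = 20.7%/12 = 1.725% = 0.01725.
Recurrence: B ← B·(1+r) − €95.00.
Month 1: interest €40.11; balance after payment €2,270.11.
Month 2: interest €39.16; balance after payment €2,214.27.
Closed form: n = −ln(1 − rB₀/P)/ln(1+r) = −ln(0.57783)/ln(1.01725) ≈ 32.069, so the balance reaches zero during payment 33.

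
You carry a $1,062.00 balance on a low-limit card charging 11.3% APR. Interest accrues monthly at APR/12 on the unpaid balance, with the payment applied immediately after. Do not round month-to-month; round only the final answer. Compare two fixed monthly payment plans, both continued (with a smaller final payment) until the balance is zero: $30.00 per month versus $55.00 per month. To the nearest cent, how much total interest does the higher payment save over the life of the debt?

$120.23

Monthly rate r = 11.3%/12 = 0.941667% = 0.00941667.
At $30.00/mo: n = ⌈−ln(1 − rB₀/P)/ln(1+r)⌉ = 44 payments (last $7.93); total interest = total paid − $1,062.00 = $235.93.
At $55.00/mo: 22 payments (last $22.70); total interest $115.70.
Interest saved = $235.93 − $115.70 = $120.23.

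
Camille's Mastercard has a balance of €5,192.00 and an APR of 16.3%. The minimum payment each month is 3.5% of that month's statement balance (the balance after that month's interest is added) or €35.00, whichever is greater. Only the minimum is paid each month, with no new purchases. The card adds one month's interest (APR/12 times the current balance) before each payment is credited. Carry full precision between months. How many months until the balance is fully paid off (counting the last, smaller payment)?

111 months

Monthly rate r = 16.3%/12 = 1.35833% = 0.0135833.
While 3.5% of the post-interest balance exceeds €35.00, each month B ← (B·(1+r))·(1 − 0.035), i.e. B shrinks by the factor (1+r)·0.965 = 0.97811.
This holds for months 1–76. Entering month 77 the balance is €965.45; 3.5% of the post-interest balance is now below €35.00, so the flat €35.00 minimum applies from here.
From month 77 a fixed €35.00 at rate r clears €965.45 in 35 more payments. Total: 76 + 35 = 111 months.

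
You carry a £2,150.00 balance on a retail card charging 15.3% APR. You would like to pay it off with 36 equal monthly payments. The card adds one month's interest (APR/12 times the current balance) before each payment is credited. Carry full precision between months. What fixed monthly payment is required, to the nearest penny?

£74.85

Monthly rate r = 15.3%/12 = 1.275% = 0.01275.
Level-payment amortization: P = B₀·r / (1 − (1+r)^(−n)) = 2150.00·0.01275 / (1 − 1.01275^(−36)).
Denominator 1 − (1+r)^(−36) = 0.366248598.
P = 27.4125 / 0.366248598 ≈ 74.85.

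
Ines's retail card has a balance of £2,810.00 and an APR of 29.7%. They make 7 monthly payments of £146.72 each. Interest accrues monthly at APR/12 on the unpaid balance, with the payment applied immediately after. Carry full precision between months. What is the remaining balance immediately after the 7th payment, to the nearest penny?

Monthly rate r = 29.7%/12 = 2.475% = 0.02475.
Each month: B ← B·(1+r) − £146.72.
Month 1: interest £69.55; balance after payment £2,732.83.
Month 2: interest £67.64; balance after payment £2,653.74.
Month 3: interest £65.68; balance after payment £2,572.71.
Month 4: interest £63.67; balance after payment £2,489.66.
Month 5: interest £61.62; balance after payment £2,404.56.
Month 6: interest £59.51; balance after payment £2,317.35.
Month 7: interest £57.35; balance after payment £2,227.99.

£2,227.99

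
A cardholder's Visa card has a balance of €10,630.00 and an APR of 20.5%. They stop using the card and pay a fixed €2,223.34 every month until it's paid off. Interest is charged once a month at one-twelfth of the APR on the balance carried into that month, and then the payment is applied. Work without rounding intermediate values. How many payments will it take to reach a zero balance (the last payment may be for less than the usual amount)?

6 payments

Monthly rate r = 20.5%/12 = 1.70833% = 0.0170833.
Recurrence: B ← B·(1+r) − €2,223.34.
Month 1: interest €181.60; balance after payment €8,588.26.
Month 2: interest €146.72; balance after payment €6,511.63.
Month 3: interest €111.24; balance after payment €4,399.53.
Month 4: interest €75.16; balance after payment €2,251.35.
Month 5: interest €38.46; balance after payment €66.47.
Month 6: interest €1.14; balance after payment €0.00.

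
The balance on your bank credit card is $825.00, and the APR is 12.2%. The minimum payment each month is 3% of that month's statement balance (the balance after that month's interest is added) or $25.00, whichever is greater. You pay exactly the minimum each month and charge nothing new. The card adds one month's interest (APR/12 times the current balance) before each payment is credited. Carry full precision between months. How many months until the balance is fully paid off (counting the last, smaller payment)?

41 months

Monthly rate r = 12.2%/12 = 1.01667% = 0.0101667.
While 3% of the post-interest balance exceeds $25.00, each month B ← (B·(1+r))·(1 − 0.03), i.e. B shrinks by the factor (1+r)·0.97 = 0.97986.
This holds for months 1–1. Entering month 2 the balance is $808.39; 3% of the post-interest balance is now below $25.00, so the flat $25.00 minimum applies from here.
From month 2 a fixed $25.00 at rate r clears $808.39 in 40 more payments. Total: 1 + 40 = 41 months.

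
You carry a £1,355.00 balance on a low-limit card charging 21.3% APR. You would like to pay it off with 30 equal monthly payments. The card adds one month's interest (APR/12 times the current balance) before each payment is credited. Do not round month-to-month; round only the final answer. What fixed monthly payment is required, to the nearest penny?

£58.65

Monthly rate r = 21.3%/12 = 1.775% = 0.01775.
Level-payment amortization: P = B₀·r / (1 − (1+r)^(−n)) = 1355.00·0.01775 / (1 − 1.01775^(−30)).
Denominator 1 − (1+r)^(−30) = 0.410115929.
P = 24.0513 / 0.410115929 ≈ 58.65.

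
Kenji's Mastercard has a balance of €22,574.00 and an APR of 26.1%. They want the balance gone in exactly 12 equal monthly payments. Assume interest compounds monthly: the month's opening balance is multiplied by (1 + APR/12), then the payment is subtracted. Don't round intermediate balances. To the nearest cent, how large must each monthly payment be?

€2,157.60

Monthly rate r = 26.1%/12 = 2.175% = 0.02175.
Level-payment amortization: P = B₀·r / (1 − (1+r)^(−n)) = 22574.00·0.02175 / (1 − 1.02175^(−12)).
Denominator 1 − (1+r)^(−12) = 0.22756091.
P = 490.985 / 0.22756091 ≈ 2157.60.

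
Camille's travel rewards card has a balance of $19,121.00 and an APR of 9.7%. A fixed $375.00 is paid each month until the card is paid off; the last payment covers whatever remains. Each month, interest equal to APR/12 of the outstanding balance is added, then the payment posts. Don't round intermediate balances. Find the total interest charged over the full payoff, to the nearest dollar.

Monthly rate r = 9.7%/12 = 0.808333% = 0.00808333.
Payoff takes n = ⌈−ln(1 − rB₀/P)/ln(1+r)⌉ = ⌈65.994⌉ = 66 payments; the last is $372.75.
Total paid = 65·$375.00 + $372.75 = $24,747.75.
Total interest = total paid − principal = $24,747.75 − $19,121.00 = $5,626.75.

$5,627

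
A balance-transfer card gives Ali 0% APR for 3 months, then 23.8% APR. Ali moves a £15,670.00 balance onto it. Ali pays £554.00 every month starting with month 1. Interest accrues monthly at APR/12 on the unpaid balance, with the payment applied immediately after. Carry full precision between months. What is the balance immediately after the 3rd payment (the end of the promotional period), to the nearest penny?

£14,008.00

Promo months 1–3 at r₀ = 0%/12 = 0; months 4+ at r₁ = 23.8%/12 = 0.0198333.
After month 3 (no interest yet): B = £15,670.00 − 3·£554.00 = £14,008.00.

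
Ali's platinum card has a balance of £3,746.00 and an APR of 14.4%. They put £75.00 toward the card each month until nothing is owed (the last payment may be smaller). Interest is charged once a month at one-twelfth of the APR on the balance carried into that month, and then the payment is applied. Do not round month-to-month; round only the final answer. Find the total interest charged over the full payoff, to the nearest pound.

Monthly rate r = 14.4%/12 = 1.2% = 0.012.
Payoff takes n = ⌈−ln(1 − rB₀/P)/ln(1+r)⌉ = ⌈76.681⌉ = 77 payments; the last is £51.15.
Total paid = 76·£75.00 + £51.15 = £5,751.15.
Total interest = total paid − principal = £5,751.15 − £3,746.00 = £2,005.15.

£2,005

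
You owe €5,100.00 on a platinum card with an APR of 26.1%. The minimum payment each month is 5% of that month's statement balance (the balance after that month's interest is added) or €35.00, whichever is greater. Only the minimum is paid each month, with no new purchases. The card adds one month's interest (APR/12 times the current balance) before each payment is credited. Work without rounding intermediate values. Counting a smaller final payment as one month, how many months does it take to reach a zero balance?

94 months

Monthly rate r = 26.1%/12 = 2.175% = 0.02175.
While 5% of the post-interest balance exceeds €35.00, each month B ← (B·(1+r))·(1 − 0.05), i.e. B shrinks by the factor (1+r)·0.95 = 0.97066.
This holds for months 1–68. Entering month 69 the balance is €673.30; 5% of the post-interest balance is now below €35.00, so the flat €35.00 minimum applies from here.
From month 69 a fixed €35.00 at rate r clears €673.30 in 26 more payments. Total: 68 + 26 = 94 months.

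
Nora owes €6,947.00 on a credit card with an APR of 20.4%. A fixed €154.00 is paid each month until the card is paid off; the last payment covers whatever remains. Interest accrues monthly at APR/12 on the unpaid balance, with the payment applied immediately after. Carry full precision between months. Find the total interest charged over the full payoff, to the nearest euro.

Monthly rate r = 20.4%/12 = 1.7% = 0.017.
Payoff takes n = ⌈−ln(1 − rB₀/P)/ln(1+r)⌉ = ⌈86.384⌉ = 87 payments; the last is €59.46.
Total paid = 86·€154.00 + €59.46 = €13,303.46.
Total interest = total paid − principal = €13,303.46 − €6,947.00 = €6,356.46.

€6,356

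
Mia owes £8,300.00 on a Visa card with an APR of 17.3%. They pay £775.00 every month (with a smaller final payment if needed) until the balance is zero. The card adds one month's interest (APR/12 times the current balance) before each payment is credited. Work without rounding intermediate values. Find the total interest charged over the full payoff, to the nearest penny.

£781.38

Monthly rate r = 17.3%/12 = 1.44167% = 0.0144167.
Payoff takes n = ⌈−ln(1 − rB₀/P)/ln(1+r)⌉ = ⌈11.716⌉ = 12 payments; the last is £556.38.
Total paid = 11·£775.00 + £556.38 = £9,081.38.
Total interest = total paid − principal = £9,081.38 − £8,300.00 = £781.38.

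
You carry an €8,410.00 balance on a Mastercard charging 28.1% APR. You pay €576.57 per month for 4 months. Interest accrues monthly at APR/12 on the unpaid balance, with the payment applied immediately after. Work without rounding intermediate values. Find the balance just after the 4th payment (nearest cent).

Monthly rate r = 28.1%/12 = 2.34167% = 0.0234167.
Each month: B ← B·(1+r) − €576.57.
Month 1: interest €196.93; balance after payment €8,030.36.
Month 2: interest €188.04; balance after payment €7,641.84.
Month 3: interest €178.95; balance after payment €7,244.21.
Month 4: interest €169.64; balance after payment €6,837.28.

€6,837.28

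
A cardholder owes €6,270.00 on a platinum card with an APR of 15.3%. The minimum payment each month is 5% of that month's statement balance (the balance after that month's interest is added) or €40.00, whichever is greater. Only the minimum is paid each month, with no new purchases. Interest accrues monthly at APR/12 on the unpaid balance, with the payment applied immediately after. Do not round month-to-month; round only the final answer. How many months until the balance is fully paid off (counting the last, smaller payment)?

77 months

Monthly rate r = 15.3%/12 = 1.275% = 0.01275.
While 5% of the post-interest balance exceeds €40.00, each month B ← (B·(1+r))·(1 − 0.05), i.e. B shrinks by the factor (1+r)·0.95 = 0.96211.
This holds for months 1–54. Entering month 55 the balance is €778.87; 5% of the post-interest balance is now below €40.00, so the flat €40.00 minimum applies from here.
From month 55 a fixed €40.00 at rate r clears €778.87 in 23 more payments. Total: 54 + 23 = 77 months.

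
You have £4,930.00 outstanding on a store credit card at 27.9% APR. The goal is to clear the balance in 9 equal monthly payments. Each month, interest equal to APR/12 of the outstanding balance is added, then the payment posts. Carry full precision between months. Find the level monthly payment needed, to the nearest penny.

Monthly rate r = 27.9%/12 = 2.325% = 0.02325.
Level-payment amortization: P = B₀·r / (1 − (1+r)^(−n)) = 4930.00·0.02325 / (1 − 1.02325^(−9)).
Denominator 1 − (1+r)^(−9) = 0.186862069.
P = 114.623 / 0.186862069 ≈ 613.41.

£613.41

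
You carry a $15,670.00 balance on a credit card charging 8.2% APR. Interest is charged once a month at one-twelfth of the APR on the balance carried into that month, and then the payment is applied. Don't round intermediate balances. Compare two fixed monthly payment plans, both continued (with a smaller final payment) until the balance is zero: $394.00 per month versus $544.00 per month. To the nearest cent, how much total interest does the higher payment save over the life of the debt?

$838.74

Monthly rate r = 8.2%/12 = 0.683333% = 0.00683333.
At $394.00/mo: n = ⌈−ln(1 − rB₀/P)/ln(1+r)⌉ = 47 payments (last $224.66); total interest = total paid − $15,670.00 = $2,678.66.
At $544.00/mo: 33 payments (last $101.92); total interest $1,839.92.
Interest saved = $2,678.66 − $1,839.92 = $838.74.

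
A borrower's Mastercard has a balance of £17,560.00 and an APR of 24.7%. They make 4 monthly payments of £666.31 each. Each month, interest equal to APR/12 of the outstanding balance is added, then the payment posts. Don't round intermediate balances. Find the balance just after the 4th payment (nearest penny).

£16,302.36

Monthly rate r = 24.7%/12 = 2.05833% = 0.0205833.
Each month: B ← B·(1+r) − £666.31.
Month 1: interest £361.44; balance after payment £17,255.13.
Month 2: interest £355.17; balance after payment £16,943.99.
Month 3: interest £348.76; balance after payment £16,626.45.
Month 4: interest £342.23; balance after payment £16,302.36.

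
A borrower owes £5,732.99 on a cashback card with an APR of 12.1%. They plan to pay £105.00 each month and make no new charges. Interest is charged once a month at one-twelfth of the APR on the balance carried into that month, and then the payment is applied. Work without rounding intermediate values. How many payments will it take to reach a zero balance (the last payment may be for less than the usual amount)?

80 payments

Monthly rate r = 12.1%/12 = 1.00833% = 0.0100833.
Recurrence: B ← B·(1+r) − £105.00.
Month 1: interest £57.81; balance after payment £5,685.80.
Month 2: interest £57.33; balance after payment £5,638.13.
Closed form: n = −ln(1 − rB₀/P)/ln(1+r) = −ln(0.44945)/ln(1.01008) ≈ 79.711, so the balance reaches zero during payment 80.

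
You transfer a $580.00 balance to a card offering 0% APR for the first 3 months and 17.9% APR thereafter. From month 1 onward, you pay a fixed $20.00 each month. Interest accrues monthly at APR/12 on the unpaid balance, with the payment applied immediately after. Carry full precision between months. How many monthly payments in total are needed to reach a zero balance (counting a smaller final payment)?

Promo months 1–3 at r₀ = 0%/12 = 0; months 4+ at r₁ = 17.9%/12 = 0.0149167.
After month 3 (no interest yet): B = $580.00 − 3·$20.00 = $520.00.
Then at r₁ with $20.00/mo: n₂ = −ln(1 − r₁·B/P)/ln(1+r₁) ≈ 33.14 → 34 more payments.

37 payments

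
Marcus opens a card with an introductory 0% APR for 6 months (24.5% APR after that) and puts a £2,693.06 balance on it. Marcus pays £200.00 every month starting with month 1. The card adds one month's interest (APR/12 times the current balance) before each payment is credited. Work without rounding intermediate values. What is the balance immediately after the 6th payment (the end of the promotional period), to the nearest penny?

Promo months 1–6 at r₀ = 0%/12 = 0; months 7+ at r₁ = 24.5%/12 = 0.0204167.
After month 6 (no interest yet): B = £2,693.06 − 6·£200.00 = £1,493.06.

£1,493.06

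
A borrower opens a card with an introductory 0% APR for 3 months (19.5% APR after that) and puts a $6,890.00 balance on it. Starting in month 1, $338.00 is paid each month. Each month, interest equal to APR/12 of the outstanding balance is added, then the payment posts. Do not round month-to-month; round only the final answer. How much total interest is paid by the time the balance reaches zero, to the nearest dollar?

$1,086

Promo months 1–3 at r₀ = 0%/12 = 0; months 4+ at r₁ = 19.5%/12 = 0.01625.
After month 3 (no interest yet): B = $6,890.00 − 3·$338.00 = $5,876.00.
Then at r₁ with $338.00/mo: n₂ = −ln(1 − r₁·B/P)/ln(1+r₁) ≈ 20.60 → 21 more payments.
Total paid = 23·$338.00 + $201.84 = $7,975.84; interest = $7,975.84 − $6,890.00 = $1,085.84.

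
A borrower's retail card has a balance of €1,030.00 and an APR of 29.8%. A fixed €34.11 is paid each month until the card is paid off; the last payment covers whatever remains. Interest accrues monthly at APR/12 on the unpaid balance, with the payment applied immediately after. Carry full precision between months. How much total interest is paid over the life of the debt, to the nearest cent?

€897.13

Monthly rate r = 29.8%/12 = 2.48333% = 0.0248333.
Payoff takes n = ⌈−ln(1 − rB₀/P)/ln(1+r)⌉ = ⌈56.494⌉ = 57 payments; the last is €16.97.
Total paid = 56·€34.11 + €16.97 = €1,927.13.
Total interest = total paid − principal = €1,927.13 − €1,030.00 = €897.13.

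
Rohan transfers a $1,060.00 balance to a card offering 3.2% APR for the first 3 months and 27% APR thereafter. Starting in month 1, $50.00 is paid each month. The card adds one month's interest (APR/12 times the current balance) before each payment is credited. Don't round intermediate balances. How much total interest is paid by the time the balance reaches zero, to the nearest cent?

Promo months 1–3 at r₀ = 3.2%/12 = 0.00266667; months 4+ at r₁ = 27%/12 = 0.0225.
After month 3: iterate B ← B·(1+r₀) − $50.00 for 3 months → $918.10.
Then at r₁ with $50.00/mo: n₂ = −ln(1 − r₁·B/P)/ln(1+r₁) ≈ 23.95 → 24 more payments.
Total paid = 26·$50.00 + $47.70 = $1,347.70; interest = $1,347.70 − $1,060.00 = $287.70.

$287.70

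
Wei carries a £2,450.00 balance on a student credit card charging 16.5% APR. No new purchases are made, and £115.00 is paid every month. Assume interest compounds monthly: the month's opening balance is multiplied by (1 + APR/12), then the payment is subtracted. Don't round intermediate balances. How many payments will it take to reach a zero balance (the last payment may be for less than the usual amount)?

26 months

Monthly rate r = 16.5%/12 = 1.375% = 0.01375.
Recurrence: B ← B·(1+r) − £115.00.
Month 1: interest £33.69; balance after payment £2,368.69.
Month 2: interest £32.57; balance after payment £2,286.26.
Closed form: n = −ln(1 − rB₀/P)/ln(1+r) = −ln(0.70707)/ln(1.01375) ≈ 25.383, so the balance reaches zero during payment 26.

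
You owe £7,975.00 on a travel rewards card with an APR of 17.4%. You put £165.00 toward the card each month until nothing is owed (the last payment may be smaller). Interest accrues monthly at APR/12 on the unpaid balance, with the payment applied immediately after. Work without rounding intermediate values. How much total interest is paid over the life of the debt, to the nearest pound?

£5,857

Monthly rate r = 17.4%/12 = 1.45% = 0.0145.
Payoff takes n = ⌈−ln(1 − rB₀/P)/ln(1+r)⌉ = ⌈83.826⌉ = 84 payments; the last is £136.52.
Total paid = 83·£165.00 + £136.52 = £13,831.52.
Total interest = total paid − principal = £13,831.52 − £7,975.00 = £5,856.52.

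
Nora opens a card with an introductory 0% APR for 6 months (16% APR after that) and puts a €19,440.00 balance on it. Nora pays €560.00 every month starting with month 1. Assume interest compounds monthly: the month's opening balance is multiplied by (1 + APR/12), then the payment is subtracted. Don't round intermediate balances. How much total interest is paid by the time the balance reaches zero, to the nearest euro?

Promo months 1–6 at r₀ = 0%/12 = 0; months 7+ at r₁ = 16%/12 = 0.0133333.
After month 6 (no interest yet): B = €19,440.00 − 6·€560.00 = €16,080.00.
Then at r₁ with €560.00/mo: n₂ = −ln(1 − r₁·B/P)/ln(1+r₁) ≈ 36.44 → 37 more payments.
Total paid = 42·€560.00 + €247.26 = €23,767.26; interest = €23,767.26 − €19,440.00 = €4,327.26.

€4,327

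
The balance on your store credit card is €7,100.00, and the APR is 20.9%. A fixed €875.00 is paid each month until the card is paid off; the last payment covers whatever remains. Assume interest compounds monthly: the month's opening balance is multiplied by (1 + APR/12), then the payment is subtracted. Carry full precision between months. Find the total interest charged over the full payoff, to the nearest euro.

€622

Monthly rate r = 20.9%/12 = 1.74167% = 0.0174167.
Payoff takes n = ⌈−ln(1 − rB₀/P)/ln(1+r)⌉ = ⌈8.824⌉ = 9 payments; the last is €722.18.
Total paid = 8·€875.00 + €722.18 = €7,722.18.
Total interest = total paid − principal = €7,722.18 − €7,100.00 = €622.18.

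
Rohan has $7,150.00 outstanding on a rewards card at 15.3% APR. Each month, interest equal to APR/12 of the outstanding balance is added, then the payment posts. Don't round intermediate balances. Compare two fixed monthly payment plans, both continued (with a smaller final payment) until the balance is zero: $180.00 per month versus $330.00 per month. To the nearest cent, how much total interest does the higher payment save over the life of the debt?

Monthly rate r = 15.3%/12 = 1.275% = 0.01275.
At $180.00/mo: n = ⌈−ln(1 − rB₀/P)/ln(1+r)⌉ = 56 payments (last $132.79); total interest = total paid − $7,150.00 = $2,882.79.
At $330.00/mo: 26 payments (last $171.76); total interest $1,271.76.
Interest saved = $2,882.79 − $1,271.76 = $1,611.03.

$1,611.03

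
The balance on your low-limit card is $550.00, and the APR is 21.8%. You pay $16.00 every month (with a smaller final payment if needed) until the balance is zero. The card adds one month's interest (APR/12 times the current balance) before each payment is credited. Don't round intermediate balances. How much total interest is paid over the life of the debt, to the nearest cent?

$320.47

Monthly rate r = 21.8%/12 = 1.81667% = 0.0181667.
Payoff takes n = ⌈−ln(1 − rB₀/P)/ln(1+r)⌉ = ⌈54.402⌉ = 55 payments; the last is $6.47.
Total paid = 54·$16.00 + $6.47 = $870.47.
Total interest = total paid − principal = $870.47 − $550.00 = $320.47.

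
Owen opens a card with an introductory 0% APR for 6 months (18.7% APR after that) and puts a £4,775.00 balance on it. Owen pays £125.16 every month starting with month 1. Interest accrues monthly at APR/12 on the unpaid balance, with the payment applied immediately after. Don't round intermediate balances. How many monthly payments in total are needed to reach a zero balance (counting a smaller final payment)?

Promo months 1–6 at r₀ = 0%/12 = 0; months 7+ at r₁ = 18.7%/12 = 0.0155833.
After month 6 (no interest yet): B = £4,775.00 − 6·£125.16 = £4,024.04.
Then at r₁ with £125.16/mo: n₂ = −ln(1 − r₁·B/P)/ln(1+r₁) ≈ 44.96 → 45 more payments.

51 payments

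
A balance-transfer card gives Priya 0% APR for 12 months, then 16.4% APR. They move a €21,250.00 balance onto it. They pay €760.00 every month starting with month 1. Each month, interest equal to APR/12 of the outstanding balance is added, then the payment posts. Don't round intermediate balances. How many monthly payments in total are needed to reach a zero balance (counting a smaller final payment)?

Promo months 1–12 at r₀ = 0%/12 = 0; months 13+ at r₁ = 16.4%/12 = 0.0136667.
After month 12 (no interest yet): B = €21,250.00 − 12·€760.00 = €12,130.00.
Then at r₁ with €760.00/mo: n₂ = −ln(1 − r₁·B/P)/ln(1+r₁) ≈ 18.13 → 19 more payments.

31 months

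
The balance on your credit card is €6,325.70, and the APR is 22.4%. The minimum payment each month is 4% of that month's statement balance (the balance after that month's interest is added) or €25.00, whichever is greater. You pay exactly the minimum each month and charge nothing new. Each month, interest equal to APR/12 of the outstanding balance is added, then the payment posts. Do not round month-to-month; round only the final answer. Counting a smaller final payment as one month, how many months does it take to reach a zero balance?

Monthly rate r = 22.4%/12 = 1.86667% = 0.0186667.
While 4% of the post-interest balance exceeds €25.00, each month B ← (B·(1+r))·(1 − 0.04), i.e. B shrinks by the factor (1+r)·0.96 = 0.97792.
This holds for months 1–105. Entering month 106 the balance is €606.68; 4% of the post-interest balance is now below €25.00, so the flat €25.00 minimum applies from here.
From month 106 a fixed €25.00 at rate r clears €606.68 in 33 more payments. Total: 105 + 33 = 138 months.

138 months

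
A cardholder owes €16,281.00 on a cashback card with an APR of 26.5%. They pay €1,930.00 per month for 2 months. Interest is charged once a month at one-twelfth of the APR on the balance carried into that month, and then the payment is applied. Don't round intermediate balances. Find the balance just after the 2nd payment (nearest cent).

Monthly rate r = 26.5%/12 = 2.20833% = 0.0220833.
Each month: B ← B·(1+r) − €1,930.00.
Month 1: interest €359.54; balance after payment €14,710.54.
Month 2: interest €324.86; balance after payment €13,105.40.

€13,105.40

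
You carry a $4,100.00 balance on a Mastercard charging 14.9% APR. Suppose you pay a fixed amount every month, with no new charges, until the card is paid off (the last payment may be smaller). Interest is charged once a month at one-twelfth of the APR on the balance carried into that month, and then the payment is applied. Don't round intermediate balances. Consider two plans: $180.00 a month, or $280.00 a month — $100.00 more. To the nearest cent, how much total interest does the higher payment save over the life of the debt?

$295.61

Monthly rate r = 14.9%/12 = 1.24167% = 0.0124167.
At $180.00/mo: n = ⌈−ln(1 − rB₀/P)/ln(1+r)⌉ = 27 payments (last $169.10); total interest = total paid − $4,100.00 = $749.10.
At $280.00/mo: 17 payments (last $73.49); total interest $453.49.
Interest saved = $749.10 − $453.49 = $295.61.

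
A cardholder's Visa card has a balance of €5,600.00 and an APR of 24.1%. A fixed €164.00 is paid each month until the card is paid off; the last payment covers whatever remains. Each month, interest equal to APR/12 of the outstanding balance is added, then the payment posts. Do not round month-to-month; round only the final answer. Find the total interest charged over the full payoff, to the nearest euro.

€3,948

Monthly rate r = 24.1%/12 = 2.00833% = 0.0200833.
Payoff takes n = ⌈−ln(1 − rB₀/P)/ln(1+r)⌉ = ⌈58.219⌉ = 59 payments; the last is €36.13.
Total paid = 58·€164.00 + €36.13 = €9,548.13.
Total interest = total paid − principal = €9,548.13 − €5,600.00 = €3,948.13.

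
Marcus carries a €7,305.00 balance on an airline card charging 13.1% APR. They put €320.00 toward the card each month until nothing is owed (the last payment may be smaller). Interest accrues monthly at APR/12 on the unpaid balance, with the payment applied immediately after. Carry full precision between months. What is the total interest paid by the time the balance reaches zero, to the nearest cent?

€1,143.04

Monthly rate r = 13.1%/12 = 1.09167% = 0.0109167.
Payoff takes n = ⌈−ln(1 − rB₀/P)/ln(1+r)⌉ = ⌈26.399⌉ = 27 payments; the last is €128.04.
Total paid = 26·€320.00 + €128.04 = €8,448.04.
Total interest = total paid − principal = €8,448.04 − €7,305.00 = €1,143.04.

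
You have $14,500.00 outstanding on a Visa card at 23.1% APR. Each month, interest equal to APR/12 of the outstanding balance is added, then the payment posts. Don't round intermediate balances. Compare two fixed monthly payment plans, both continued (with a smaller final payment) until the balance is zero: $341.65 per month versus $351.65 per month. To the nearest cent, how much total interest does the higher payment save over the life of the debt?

$1,313.20

Monthly rate r = 23.1%/12 = 1.925% = 0.01925.
At $341.65/mo: n = ⌈−ln(1 − rB₀/P)/ln(1+r)⌉ = 90 payments (last $22.63); total interest = total paid − $14,500.00 = $15,929.48.
At $351.65/mo: 83 payments (last $280.98); total interest $14,616.28.
Interest saved = $15,929.48 − $14,616.28 = $1,313.20.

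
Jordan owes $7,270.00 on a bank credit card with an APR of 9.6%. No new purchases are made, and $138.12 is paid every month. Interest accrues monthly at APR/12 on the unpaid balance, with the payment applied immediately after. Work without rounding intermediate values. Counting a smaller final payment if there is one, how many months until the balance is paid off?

Monthly rate r = 9.6%/12 = 0.8% = 0.008.
Recurrence: B ← B·(1+r) − $138.12.
Month 1: interest $58.16; balance after payment $7,190.04.
Month 2: interest $57.52; balance after payment $7,109.44.
Closed form: n = −ln(1 − rB₀/P)/ln(1+r) = −ln(0.57892)/ln(1.008) ≈ 68.597, so the balance reaches zero during payment 69.

69 payments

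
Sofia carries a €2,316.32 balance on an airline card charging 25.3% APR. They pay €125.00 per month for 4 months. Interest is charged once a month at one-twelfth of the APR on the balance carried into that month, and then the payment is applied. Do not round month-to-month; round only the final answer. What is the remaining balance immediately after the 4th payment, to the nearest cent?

€2,001.89

Monthly rate r = 25.3%/12 = 2.10833% = 0.0210833.
Each month: B ← B·(1+r) − €125.00.
Month 1: interest €48.84; balance after payment €2,240.16.
Month 2: interest €47.23; balance after payment €2,162.39.
Month 3: interest €45.59; balance after payment €2,082.98.
Month 4: interest €43.92; balance after payment €2,001.89.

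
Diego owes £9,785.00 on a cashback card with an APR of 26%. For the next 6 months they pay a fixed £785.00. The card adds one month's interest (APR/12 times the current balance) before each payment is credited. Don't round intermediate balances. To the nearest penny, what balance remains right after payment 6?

Monthly rate r = 26%/12 = 2.16667% = 0.0216667.
Each month: B ← B·(1+r) − £785.00.
Month 1: interest £212.01; balance after payment £9,212.01.
Month 2: interest £199.59; balance after payment £8,626.60.
Month 3: interest £186.91; balance after payment £8,028.51.
Month 4: interest £173.95; balance after payment £7,417.46.
Month 5: interest £160.71; balance after payment £6,793.17.
Month 6: interest £147.19; balance after payment £6,155.36.

£6,155.36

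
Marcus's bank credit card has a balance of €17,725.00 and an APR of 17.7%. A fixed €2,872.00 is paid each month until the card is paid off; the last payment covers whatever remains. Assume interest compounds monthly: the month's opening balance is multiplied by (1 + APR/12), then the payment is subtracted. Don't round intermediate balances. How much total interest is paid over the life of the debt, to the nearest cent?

€1,001.31

Monthly rate r = 17.7%/12 = 1.475% = 0.01475.
Payoff takes n = ⌈−ln(1 − rB₀/P)/ln(1+r)⌉ = ⌈6.518⌉ = 7 payments; the last is €1,494.31.
Total paid = 6·€2,872.00 + €1,494.31 = €18,726.31.
Total interest = total paid − principal = €18,726.31 − €17,725.00 = €1,001.31.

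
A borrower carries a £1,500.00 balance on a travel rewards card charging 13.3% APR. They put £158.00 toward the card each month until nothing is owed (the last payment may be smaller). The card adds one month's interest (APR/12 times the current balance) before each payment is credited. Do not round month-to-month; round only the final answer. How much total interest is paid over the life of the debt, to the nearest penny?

£93.77

Monthly rate r = 13.3%/12 = 1.10833% = 0.0110833.
Payoff takes n = ⌈−ln(1 − rB₀/P)/ln(1+r)⌉ = ⌈10.087⌉ = 11 payments; the last is £13.77.
Total paid = 10·£158.00 + £13.77 = £1,593.77.
Total interest = total paid − principal = £1,593.77 − £1,500.00 = £93.77.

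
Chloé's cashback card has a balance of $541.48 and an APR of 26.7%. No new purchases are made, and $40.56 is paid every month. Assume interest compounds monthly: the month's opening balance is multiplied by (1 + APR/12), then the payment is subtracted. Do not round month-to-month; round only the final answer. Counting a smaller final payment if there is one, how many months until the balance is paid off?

17 payments

Monthly rate r = 26.7%/12 = 2.225% = 0.02225.
Recurrence: B ← B·(1+r) − $40.56.
Month 1: interest $12.05; balance after payment $512.97.
Month 2: interest $11.41; balance after payment $483.82.
Closed form: n = −ln(1 − rB₀/P)/ln(1+r) = −ln(0.70296)/ln(1.02225) ≈ 16.016, so the balance reaches zero during payment 17.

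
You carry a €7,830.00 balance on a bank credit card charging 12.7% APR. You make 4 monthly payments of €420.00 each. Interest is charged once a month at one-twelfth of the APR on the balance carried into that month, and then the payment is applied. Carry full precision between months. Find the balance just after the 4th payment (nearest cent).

Monthly rate r = 12.7%/12 = 1.05833% = 0.0105833.
Each month: B ← B·(1+r) − €420.00.
Month 1: interest €82.87; balance after payment €7,492.87.
Month 2: interest €79.30; balance after payment €7,152.17.
Month 3: interest €75.69; balance after payment €6,807.86.
Month 4: interest €72.05; balance after payment €6,459.91.

€6,459.91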